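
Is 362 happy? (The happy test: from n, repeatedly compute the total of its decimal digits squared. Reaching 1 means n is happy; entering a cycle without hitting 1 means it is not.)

happy

362 → 3² + 6² + 2² = 49
49 → 4² + 9² = 97
97 → 9² + 7² = 130
130 → 1² + 3² + 0² = 10
10 → 1² + 0² = 1  — reached 1.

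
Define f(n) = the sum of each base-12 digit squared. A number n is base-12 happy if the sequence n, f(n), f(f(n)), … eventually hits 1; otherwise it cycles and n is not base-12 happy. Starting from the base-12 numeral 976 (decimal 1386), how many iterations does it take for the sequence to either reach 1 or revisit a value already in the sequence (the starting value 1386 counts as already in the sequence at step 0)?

5

1386 = (9,7,6)_12 → 9² + 7² + 6² = 166
166 = (1,1,10)_12 → 1² + 1² + 10² = 102
102 = (8,6)_12 → 8² + 6² = 100
100 = (8,4)_12 → 8² + 4² = 80
80 = (6,8)_12 → 6² + 8² = 100  — 100 repeats.
That took 5 steps.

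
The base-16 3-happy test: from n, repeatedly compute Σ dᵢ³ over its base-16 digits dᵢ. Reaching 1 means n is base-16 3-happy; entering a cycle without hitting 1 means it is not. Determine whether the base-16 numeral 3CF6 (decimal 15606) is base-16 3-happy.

not base-16 3-happy

15606 = (3,12,15,6)_16 → 3³ + 12³ + 15³ + 6³ = 5346
5346 = (1,4,14,2)_16 → 1³ + 4³ + 14³ + 2³ = 2817
2817 = (11,0,1)_16 → 11³ + 0³ + 1³ = 1332
1332 = (5,3,4)_16 → 5³ + 3³ + 4³ = 216
216 = (13,8)_16 → 13³ + 8³ = 2709
2709 = (10,9,5)_16 → 10³ + 9³ + 5³ = 1854
1854 = (7,3,14)_16 → 7³ + 3³ + 14³ = 3114
3114 = (12,2,10)_16 → 12³ + 2³ + 10³ = 2736
2736 = (10,11,0)_16 → 10³ + 11³ + 0³ = 2331
2331 = (9,1,11)_16 → 9³ + 1³ + 11³ = 2061
2061 = (8,0,13)_16 → 8³ + 0³ + 13³ = 2709  — 2709 already seen; the sequence cycles without reaching 1.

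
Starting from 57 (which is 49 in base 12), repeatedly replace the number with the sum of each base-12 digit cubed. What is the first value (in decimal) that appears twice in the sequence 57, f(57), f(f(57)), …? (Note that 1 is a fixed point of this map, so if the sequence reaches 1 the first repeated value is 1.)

57 = (4,9)_12 → 4³ + 9³ = 793
793 = (5,6,1)_12 → 5³ + 6³ + 1³ = 342
342 = (2,4,6)_12 → 2³ + 4³ + 6³ = 288
288 = (2,0,0)_12 → 2³ + 0³ + 0³ = 8
8 = (8)_12 → 8³ = 512
512 = (3,6,8)_12 → 3³ + 6³ + 8³ = 755
755 = (5,2,11)_12 → 5³ + 2³ + 11³ = 1464
1464 = (10,2,0)_12 → 10³ + 2³ + 0³ = 1008
1008 = (7,0,0)_12 → 7³ + 0³ + 0³ = 343
343 = (2,4,7)_12 → 2³ + 4³ + 7³ = 415
415 = (2,10,7)_12 → 2³ + 10³ + 7³ = 1351
1351 = (9,4,7)_12 → 9³ + 4³ + 7³ = 1136
1136 = (7,10,8)_12 → 7³ + 10³ + 8³ = 1855
1855 = (1,0,10,7)_12 → 1³ + 0³ + 10³ + 7³ = 1344
1344 = (9,4,0)_12 → 9³ + 4³ + 0³ = 793  — 793 already appeared earlier.

793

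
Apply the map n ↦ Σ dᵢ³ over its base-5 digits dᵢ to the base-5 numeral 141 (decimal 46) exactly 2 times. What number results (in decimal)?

36

46 = (1,4,1)_5 → 66
66 = (2,3,1)_5 → 36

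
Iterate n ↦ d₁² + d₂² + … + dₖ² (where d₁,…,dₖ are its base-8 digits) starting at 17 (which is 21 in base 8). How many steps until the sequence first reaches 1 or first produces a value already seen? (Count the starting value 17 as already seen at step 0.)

17 = (2,1)_8 → 2² + 1² = 4 + 1 = 5
5 = (5)_8 → 5² = 25
25 = (3,1)_8 → 3² + 1² = 9 + 1 = 10
10 = (1,2)_8 → 1² + 2² = 1 + 4 = 5  — 5 repeats.
That took 4 steps.

4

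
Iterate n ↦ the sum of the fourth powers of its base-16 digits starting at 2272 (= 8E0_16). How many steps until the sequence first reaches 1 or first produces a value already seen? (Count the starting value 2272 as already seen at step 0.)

12

2272 = (8,14,0)_16 → 8⁴ + 14⁴ + 0⁴ = 4096 + 38416 + 0 = 42512
42512 = (10,6,1,0)_16 → 10⁴ + 6⁴ + 1⁴ + 0⁴ = 10000 + 1296 + 1 + 0 = 11297
11297 = (2,12,2,1)_16 → 2⁴ + 12⁴ + 2⁴ + 1⁴ = 16 + 20736 + 16 + 1 = 20769
20769 = (5,1,2,1)_16 → 5⁴ + 1⁴ + 2⁴ + 1⁴ = 625 + 1 + 16 + 1 = 643
643 = (2,8,3)_16 → 2⁴ + 8⁴ + 3⁴ = 16 + 4096 + 81 = 4193
4193 = (1,0,6,1)_16 → 1⁴ + 0⁴ + 6⁴ + 1⁴ = 1 + 0 + 1296 + 1 = 1298
1298 = (5,1,2)_16 → 5⁴ + 1⁴ + 2⁴ = 625 + 1 + 16 = 642
642 = (2,8,2)_16 → 2⁴ + 8⁴ + 2⁴ = 16 + 4096 + 16 = 4128
4128 = (1,0,2,0)_16 → 1⁴ + 0⁴ + 2⁴ + 0⁴ = 1 + 0 + 16 + 0 = 17
17 = (1,1)_16 → 1⁴ + 1⁴ = 1 + 1 = 2
2 = (2)_16 → 2⁴ = 16
16 = (1,0)_16 → 1⁴ + 0⁴ = 1 + 0 = 1  — reached 1.
That took 12 steps.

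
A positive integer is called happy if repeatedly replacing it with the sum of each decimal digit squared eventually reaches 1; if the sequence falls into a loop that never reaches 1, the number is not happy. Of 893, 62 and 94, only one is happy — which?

893: 893 → 154 → 42 → 20 → 4 → 16 → 37 → 58 → 89 → 145 → 42  — repeats 42 (not happy)
62: 62 → 40 → 16 → 37 → 58 → 89 → 145 → 42 → 20 → 4 → 16  — repeats 16 (not happy)
94: 94 → 97 → 130 → 10 → 1  — reaches 1 (happy)

94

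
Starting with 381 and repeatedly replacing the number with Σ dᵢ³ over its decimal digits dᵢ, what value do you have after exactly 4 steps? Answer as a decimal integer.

381 → 3³ + 8³ + 1³ = 27 + 512 + 1 = 540
540 → 5³ + 4³ + 0³ = 125 + 64 + 0 = 189
189 → 1³ + 8³ + 9³ = 1 + 512 + 729 = 1242
1242 → 1³ + 2³ + 4³ + 2³ = 1 + 8 + 64 + 8 = 81

81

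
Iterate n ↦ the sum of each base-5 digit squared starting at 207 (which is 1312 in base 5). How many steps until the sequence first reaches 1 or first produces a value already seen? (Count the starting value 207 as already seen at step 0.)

5

207 = (1,3,1,2)_5 → 15
15 = (3,0)_5 → 9
9 = (1,4)_5 → 17
17 = (3,2)_5 → 13
13 = (2,3)_5 → 13  — 13 repeats.
That took 5 steps.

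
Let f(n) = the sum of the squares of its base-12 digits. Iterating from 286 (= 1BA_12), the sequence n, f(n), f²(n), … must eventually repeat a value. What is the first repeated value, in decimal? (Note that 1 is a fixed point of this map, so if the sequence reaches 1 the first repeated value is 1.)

286 = (1,11,10)_12 → 1² + 11² + 10² = 222
222 = (1,6,6)_12 → 1² + 6² + 6² = 73
73 = (6,1)_12 → 6² + 1² = 37
37 = (3,1)_12 → 3² + 1² = 10
10 = (10)_12 → 10² = 100
100 = (8,4)_12 → 8² + 4² = 80
80 = (6,8)_12 → 6² + 8² = 100  — 100 already appeared earlier.

100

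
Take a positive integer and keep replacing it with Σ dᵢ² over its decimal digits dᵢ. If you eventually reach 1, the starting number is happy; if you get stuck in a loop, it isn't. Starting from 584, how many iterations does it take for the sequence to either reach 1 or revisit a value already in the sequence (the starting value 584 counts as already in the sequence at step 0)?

584 → 5² + 8² + 4² = 25 + 64 + 16 = 105
105 → 1² + 0² + 5² = 1 + 0 + 25 = 26
26 → 2² + 6² = 4 + 36 = 40
40 → 4² + 0² = 16 + 0 = 16
16 → 1² + 6² = 1 + 36 = 37
37 → 3² + 7² = 9 + 49 = 58
58 → 5² + 8² = 25 + 64 = 89
89 → 8² + 9² = 64 + 81 = 145
145 → 1² + 4² + 5² = 1 + 16 + 25 = 42
42 → 4² + 2² = 16 + 4 = 20
20 → 2² + 0² = 4 + 0 = 4
4 → 4² = 16  — 16 repeats.
That took 12 steps.

12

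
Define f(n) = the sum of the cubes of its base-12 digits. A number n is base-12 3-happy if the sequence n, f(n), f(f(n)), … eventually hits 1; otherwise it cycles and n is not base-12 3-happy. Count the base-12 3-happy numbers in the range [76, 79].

3

76: 76 → 280 → 1396 → 1305 → 1458 → 1217 → 762 → 368 → 736 → 190 → 1028 → 856 → 1520 → 1728 → 1  (reaches 1)
77: 77 → 341 → 197 → 190 → 1028 → 856 → 1520 → 1728 → 1  (reaches 1)
78: 78 → 432 → 27 → 35 → 1339 → 1099 → 1029 → 1073 → 593 → 190 → 1028 → 856 → 1520 → 1728 → 1  (reaches 1)
79: 79 → 559 → 1370 → 953 → 684 → 793 → 342 → 288 → 8 → 512 → 755 → 1464 → 1008 → 343 → 415 → 1351 → 1136 → 1855 → 1344 → 793  (repeats 793)
base-12 3-happy: 76, 77, 78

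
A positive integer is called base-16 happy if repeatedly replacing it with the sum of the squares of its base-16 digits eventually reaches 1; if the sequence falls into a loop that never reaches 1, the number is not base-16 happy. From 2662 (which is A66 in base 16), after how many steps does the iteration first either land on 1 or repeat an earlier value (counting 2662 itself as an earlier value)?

13

2662 = (10,6,6)_16 → 10² + 6² + 6² = 100 + 36 + 36 = 172
172 = (10,12)_16 → 10² + 12² = 100 + 144 = 244
244 = (15,4)_16 → 15² + 4² = 225 + 16 = 241
241 = (15,1)_16 → 15² + 1² = 225 + 1 = 226
226 = (14,2)_16 → 14² + 2² = 196 + 4 = 200
200 = (12,8)_16 → 12² + 8² = 144 + 64 = 208
208 = (13,0)_16 → 13² + 0² = 169 + 0 = 169
169 = (10,9)_16 → 10² + 9² = 100 + 81 = 181
181 = (11,5)_16 → 11² + 5² = 121 + 25 = 146
146 = (9,2)_16 → 9² + 2² = 81 + 4 = 85
85 = (5,5)_16 → 5² + 5² = 25 + 25 = 50
50 = (3,2)_16 → 3² + 2² = 9 + 4 = 13
13 = (13)_16 → 13² = 169  — 169 repeats.
That took 13 steps.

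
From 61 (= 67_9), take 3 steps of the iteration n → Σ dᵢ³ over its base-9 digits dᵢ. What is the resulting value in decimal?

1

61 = (6,7)_9 → 6³ + 7³ = 216 + 343 = 559
559 = (6,8,1)_9 → 6³ + 8³ + 1³ = 216 + 512 + 1 = 729
729 = (1,0,0,0)_9 → 1³ + 0³ + 0³ + 0³ = 1 + 0 + 0 + 0 = 1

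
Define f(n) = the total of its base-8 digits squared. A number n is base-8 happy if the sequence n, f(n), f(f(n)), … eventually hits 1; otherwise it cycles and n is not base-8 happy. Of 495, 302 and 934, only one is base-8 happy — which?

302

495: 495 → 123 → 59 → 58 → 53 → 61 → 74 → 6 → 36 → 32 → 16 → 4 → 16  — repeats 16 (not base-8 happy)
302: 302 → 77 → 27 → 18 → 8 → 1  — reaches 1 (base-8 happy)
934: 934 → 89 → 11 → 10 → 5 → 25 → 10  — repeats 10 (not base-8 happy)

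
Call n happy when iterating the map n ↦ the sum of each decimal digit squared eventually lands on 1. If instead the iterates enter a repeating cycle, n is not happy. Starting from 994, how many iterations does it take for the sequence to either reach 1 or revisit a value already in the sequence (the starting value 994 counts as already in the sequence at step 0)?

994 → 9² + 9² + 4² = 178
178 → 1² + 7² + 8² = 114
114 → 1² + 1² + 4² = 18
18 → 1² + 8² = 65
65 → 6² + 5² = 61
61 → 6² + 1² = 37
37 → 3² + 7² = 58
58 → 5² + 8² = 89
89 → 8² + 9² = 145
145 → 1² + 4² + 5² = 42
42 → 4² + 2² = 20
20 → 2² + 0² = 4
4 → 4² = 16
16 → 1² + 6² = 37  — 37 repeats.
That took 14 steps.

14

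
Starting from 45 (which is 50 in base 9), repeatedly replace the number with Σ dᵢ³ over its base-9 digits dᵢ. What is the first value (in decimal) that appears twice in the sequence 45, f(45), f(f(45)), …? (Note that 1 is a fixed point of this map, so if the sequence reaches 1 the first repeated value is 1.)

45 = (5,0)_9 → 5³ + 0³ = 125
125 = (1,4,8)_9 → 1³ + 4³ + 8³ = 577
577 = (7,1,1)_9 → 7³ + 1³ + 1³ = 345
345 = (4,2,3)_9 → 4³ + 2³ + 3³ = 99
99 = (1,2,0)_9 → 1³ + 2³ + 0³ = 9
9 = (1,0)_9 → 1³ + 0³ = 1  — reached the fixed point 1.
1 → 1, so 1 is the first repeated value.

1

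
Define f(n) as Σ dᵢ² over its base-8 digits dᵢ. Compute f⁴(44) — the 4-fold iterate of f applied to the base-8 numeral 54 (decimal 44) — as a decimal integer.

44 = (5,4)_8 → 5² + 4² = 41
41 = (5,1)_8 → 5² + 1² = 26
26 = (3,2)_8 → 3² + 2² = 13
13 = (1,5)_8 → 1² + 5² = 26

26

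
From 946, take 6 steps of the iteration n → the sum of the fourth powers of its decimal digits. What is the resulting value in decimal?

4338

946 → 9⁴ + 4⁴ + 6⁴ = 8113
8113 → 8⁴ + 1⁴ + 1⁴ + 3⁴ = 4179
4179 → 4⁴ + 1⁴ + 7⁴ + 9⁴ = 9219
9219 → 9⁴ + 2⁴ + 1⁴ + 9⁴ = 13139
13139 → 1⁴ + 3⁴ + 1⁴ + 3⁴ + 9⁴ = 6725
6725 → 6⁴ + 7⁴ + 2⁴ + 5⁴ = 4338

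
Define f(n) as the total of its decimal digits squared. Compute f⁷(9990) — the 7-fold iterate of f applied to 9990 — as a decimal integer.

9990 → 243
243 → 29
29 → 85
85 → 89
89 → 145
145 → 42
42 → 20

20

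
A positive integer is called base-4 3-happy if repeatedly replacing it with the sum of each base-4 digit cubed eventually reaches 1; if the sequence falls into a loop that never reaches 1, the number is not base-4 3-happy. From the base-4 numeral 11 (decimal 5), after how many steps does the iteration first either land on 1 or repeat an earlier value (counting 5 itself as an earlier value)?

3

5 = (1,1)_4 → 1³ + 1³ = 1 + 1 = 2
2 = (2)_4 → 2³ = 8
8 = (2,0)_4 → 2³ + 0³ = 8 + 0 = 8  — 8 repeats.
That took 3 steps.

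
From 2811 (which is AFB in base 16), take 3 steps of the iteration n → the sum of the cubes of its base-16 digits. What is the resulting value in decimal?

126

2811 = (10,15,11)_16 → 10³ + 15³ + 11³ = 5706
5706 = (1,6,4,10)_16 → 1³ + 6³ + 4³ + 10³ = 1281
1281 = (5,0,1)_16 → 5³ + 0³ + 1³ = 126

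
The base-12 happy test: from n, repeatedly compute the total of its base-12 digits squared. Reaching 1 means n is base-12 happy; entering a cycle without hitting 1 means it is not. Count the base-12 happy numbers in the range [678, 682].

1

678: 678 → 116 → 145 → 2 → 4 → 16 → 17 → 26 → 8 → 64 → 41 → 34 → 104 → 128 → 164 → 66 → 61 → 26  (repeats 26)
679: 679 → 129 → 181 → 11 → 121 → 101 → 89 → 74 → 40 → 25 → 5 → 25  (repeats 25)
680: 680 → 144 → 1  (reaches 1)
681: 681 → 161 → 27 → 13 → 2 → 4 → 16 → 17 → 26 → 8 → 64 → 41 → 34 → 104 → 128 → 164 → 66 → 61 → 26  (repeats 26)
682: 682 → 180 → 10 → 100 → 80 → 100  (repeats 100)
base-12 happy: 680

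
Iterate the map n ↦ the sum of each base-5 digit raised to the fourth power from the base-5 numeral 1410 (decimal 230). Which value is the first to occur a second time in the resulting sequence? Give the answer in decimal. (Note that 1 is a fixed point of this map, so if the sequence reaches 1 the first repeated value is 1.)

528

230 = (1,4,1,0)_5 → 258
258 = (2,0,1,3)_5 → 98
98 = (3,4,3)_5 → 418
418 = (3,1,3,3)_5 → 244
244 = (1,4,3,4)_5 → 594
594 = (4,3,3,4)_5 → 674
674 = (1,0,1,4,4)_5 → 514
514 = (4,0,2,4)_5 → 528
528 = (4,1,0,3)_5 → 338
338 = (2,3,2,3)_5 → 194
194 = (1,2,3,4)_5 → 354
354 = (2,4,0,4)_5 → 528  — 528 already appeared earlier.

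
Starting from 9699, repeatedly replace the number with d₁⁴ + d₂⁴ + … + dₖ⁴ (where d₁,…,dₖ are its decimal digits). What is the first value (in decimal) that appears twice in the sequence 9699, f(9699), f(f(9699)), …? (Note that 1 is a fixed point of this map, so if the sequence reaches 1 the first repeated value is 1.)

9699 → 9⁴ + 6⁴ + 9⁴ + 9⁴ = 20979
20979 → 2⁴ + 0⁴ + 9⁴ + 7⁴ + 9⁴ = 15539
15539 → 1⁴ + 5⁴ + 5⁴ + 3⁴ + 9⁴ = 7893
7893 → 7⁴ + 8⁴ + 9⁴ + 3⁴ = 13139
13139 → 1⁴ + 3⁴ + 1⁴ + 3⁴ + 9⁴ = 6725
6725 → 6⁴ + 7⁴ + 2⁴ + 5⁴ = 4338
4338 → 4⁴ + 3⁴ + 3⁴ + 8⁴ = 4514
4514 → 4⁴ + 5⁴ + 1⁴ + 4⁴ = 1138
1138 → 1⁴ + 1⁴ + 3⁴ + 8⁴ = 4179
4179 → 4⁴ + 1⁴ + 7⁴ + 9⁴ = 9219
9219 → 9⁴ + 2⁴ + 1⁴ + 9⁴ = 13139  — 13139 already appeared earlier.

13139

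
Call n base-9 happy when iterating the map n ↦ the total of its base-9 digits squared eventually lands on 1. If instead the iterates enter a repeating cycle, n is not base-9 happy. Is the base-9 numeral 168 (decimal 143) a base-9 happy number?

base-9 happy

143 = (1,6,8)_9 → 1² + 6² + 8² = 101
101 = (1,2,2)_9 → 1² + 2² + 2² = 9
9 = (1,0)_9 → 1² + 0² = 1  — reached 1.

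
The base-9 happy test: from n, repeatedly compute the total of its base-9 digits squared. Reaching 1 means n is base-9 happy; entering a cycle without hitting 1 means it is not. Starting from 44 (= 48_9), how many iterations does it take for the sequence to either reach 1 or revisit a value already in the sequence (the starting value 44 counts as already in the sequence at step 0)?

44 = (4,8)_9 → 80
80 = (8,8)_9 → 128
128 = (1,5,2)_9 → 30
30 = (3,3)_9 → 18
18 = (2,0)_9 → 4
4 = (4)_9 → 16
16 = (1,7)_9 → 50
50 = (5,5)_9 → 50  — 50 repeats.
That took 8 steps.

8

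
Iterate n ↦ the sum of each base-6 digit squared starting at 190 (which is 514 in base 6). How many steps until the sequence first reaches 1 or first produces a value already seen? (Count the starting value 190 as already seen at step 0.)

13

190 = (5,1,4)_6 → 42
42 = (1,1,0)_6 → 2
2 = (2)_6 → 4
4 = (4)_6 → 16
16 = (2,4)_6 → 20
20 = (3,2)_6 → 13
13 = (2,1)_6 → 5
5 = (5)_6 → 25
25 = (4,1)_6 → 17
17 = (2,5)_6 → 29
29 = (4,5)_6 → 41
41 = (1,0,5)_6 → 26
26 = (4,2)_6 → 20  — 20 repeats.
That took 13 steps.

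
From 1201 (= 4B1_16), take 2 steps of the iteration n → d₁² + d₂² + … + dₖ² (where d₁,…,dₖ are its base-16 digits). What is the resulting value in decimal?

1201 = (4,11,1)_16 → 4² + 11² + 1² = 16 + 121 + 1 = 138
138 = (8,10)_16 → 8² + 10² = 64 + 100 = 164

164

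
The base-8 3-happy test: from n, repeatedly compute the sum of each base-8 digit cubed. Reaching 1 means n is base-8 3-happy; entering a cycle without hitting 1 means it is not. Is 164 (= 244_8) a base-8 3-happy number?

base-8 3-happy

164 = (2,4,4)_8 → 136
136 = (2,1,0)_8 → 9
9 = (1,1)_8 → 2
2 = (2)_8 → 8
8 = (1,0)_8 → 1  — reached 1.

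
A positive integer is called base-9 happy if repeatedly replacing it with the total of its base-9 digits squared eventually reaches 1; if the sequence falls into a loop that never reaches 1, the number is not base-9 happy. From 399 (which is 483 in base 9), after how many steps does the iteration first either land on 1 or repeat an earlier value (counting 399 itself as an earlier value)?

4

399 = (4,8,3)_9 → 89
89 = (1,0,8)_9 → 65
65 = (7,2)_9 → 53
53 = (5,8)_9 → 89  — 89 repeats.
That took 4 steps.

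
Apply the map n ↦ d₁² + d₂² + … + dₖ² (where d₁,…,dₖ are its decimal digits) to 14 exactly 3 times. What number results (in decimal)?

25

14 → 1² + 4² = 17
17 → 1² + 7² = 50
50 → 5² + 0² = 25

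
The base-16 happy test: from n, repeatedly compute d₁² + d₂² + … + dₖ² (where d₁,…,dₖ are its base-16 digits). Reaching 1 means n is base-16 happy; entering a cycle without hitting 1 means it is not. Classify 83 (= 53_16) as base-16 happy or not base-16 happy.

base-16 happy

83 = (5,3)_16 → 5² + 3² = 25 + 9 = 34
34 = (2,2)_16 → 2² + 2² = 4 + 4 = 8
8 = (8)_16 → 8² = 64
64 = (4,0)_16 → 4² + 0² = 16 + 0 = 16
16 = (1,0)_16 → 1² + 0² = 1 + 0 = 1  — reached 1.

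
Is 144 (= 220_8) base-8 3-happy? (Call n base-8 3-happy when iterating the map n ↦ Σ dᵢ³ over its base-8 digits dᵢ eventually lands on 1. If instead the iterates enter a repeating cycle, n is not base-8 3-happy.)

base-8 3-happy

144 = (2,2,0)_8 → 2³ + 2³ + 0³ = 16
16 = (2,0)_8 → 2³ + 0³ = 8
8 = (1,0)_8 → 1³ + 0³ = 1  — reached 1.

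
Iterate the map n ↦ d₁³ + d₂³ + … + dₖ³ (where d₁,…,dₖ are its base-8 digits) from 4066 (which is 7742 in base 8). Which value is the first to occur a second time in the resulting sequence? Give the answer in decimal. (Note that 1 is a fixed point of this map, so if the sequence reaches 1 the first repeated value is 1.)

92

4066 = (7,7,4,2)_8 → 7³ + 7³ + 4³ + 2³ = 343 + 343 + 64 + 8 = 758
758 = (1,3,6,6)_8 → 1³ + 3³ + 6³ + 6³ = 1 + 27 + 216 + 216 = 460
460 = (7,1,4)_8 → 7³ + 1³ + 4³ = 343 + 1 + 64 = 408
408 = (6,3,0)_8 → 6³ + 3³ + 0³ = 216 + 27 + 0 = 243
243 = (3,6,3)_8 → 3³ + 6³ + 3³ = 27 + 216 + 27 = 270
270 = (4,1,6)_8 → 4³ + 1³ + 6³ = 64 + 1 + 216 = 281
281 = (4,3,1)_8 → 4³ + 3³ + 1³ = 64 + 27 + 1 = 92
92 = (1,3,4)_8 → 1³ + 3³ + 4³ = 1 + 27 + 64 = 92  — 92 already appeared earlier.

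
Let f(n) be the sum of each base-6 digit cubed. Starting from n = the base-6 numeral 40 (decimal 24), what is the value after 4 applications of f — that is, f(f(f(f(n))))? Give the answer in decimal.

36

24 = (4,0)_6 → 4³ + 0³ = 64 + 0 = 64
64 = (1,4,4)_6 → 1³ + 4³ + 4³ = 1 + 64 + 64 = 129
129 = (3,3,3)_6 → 3³ + 3³ + 3³ = 27 + 27 + 27 = 81
81 = (2,1,3)_6 → 2³ + 1³ + 3³ = 8 + 1 + 27 = 36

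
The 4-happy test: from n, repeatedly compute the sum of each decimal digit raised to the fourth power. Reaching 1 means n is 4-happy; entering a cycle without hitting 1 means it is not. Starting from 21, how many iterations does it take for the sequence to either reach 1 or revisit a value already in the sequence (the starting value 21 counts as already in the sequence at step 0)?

5

21 → 2⁴ + 1⁴ = 16 + 1 = 17
17 → 1⁴ + 7⁴ = 1 + 2401 = 2402
2402 → 2⁴ + 4⁴ + 0⁴ + 2⁴ = 16 + 256 + 0 + 16 = 288
288 → 2⁴ + 8⁴ + 8⁴ = 16 + 4096 + 4096 = 8208
8208 → 8⁴ + 2⁴ + 0⁴ + 8⁴ = 4096 + 16 + 0 + 4096 = 8208  — 8208 repeats.
That took 5 steps.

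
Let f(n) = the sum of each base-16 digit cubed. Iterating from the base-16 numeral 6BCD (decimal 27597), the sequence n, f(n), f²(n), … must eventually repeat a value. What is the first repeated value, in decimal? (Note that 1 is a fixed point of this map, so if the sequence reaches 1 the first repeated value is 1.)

342

27597 = (6,11,12,13)_16 → 6³ + 11³ + 12³ + 13³ = 216 + 1331 + 1728 + 2197 = 5472
5472 = (1,5,6,0)_16 → 1³ + 5³ + 6³ + 0³ = 1 + 125 + 216 + 0 = 342
342 = (1,5,6)_16 → 1³ + 5³ + 6³ = 1 + 125 + 216 = 342  — 342 already appeared earlier.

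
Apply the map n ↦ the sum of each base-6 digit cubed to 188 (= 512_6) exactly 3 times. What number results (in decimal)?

188 = (5,1,2)_6 → 5³ + 1³ + 2³ = 125 + 1 + 8 = 134
134 = (3,4,2)_6 → 3³ + 4³ + 2³ = 27 + 64 + 8 = 99
99 = (2,4,3)_6 → 2³ + 4³ + 3³ = 8 + 64 + 27 = 99

99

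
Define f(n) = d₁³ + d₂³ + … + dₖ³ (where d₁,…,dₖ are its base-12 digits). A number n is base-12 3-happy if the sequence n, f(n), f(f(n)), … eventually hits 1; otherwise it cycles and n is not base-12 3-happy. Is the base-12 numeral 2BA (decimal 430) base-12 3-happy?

430 = (2,11,10)_12 → 2³ + 11³ + 10³ = 8 + 1331 + 1000 = 2339
2339 = (1,4,2,11)_12 → 1³ + 4³ + 2³ + 11³ = 1 + 64 + 8 + 1331 = 1404
1404 = (9,9,0)_12 → 9³ + 9³ + 0³ = 729 + 729 + 0 = 1458
1458 = (10,1,6)_12 → 10³ + 1³ + 6³ = 1000 + 1 + 216 = 1217
1217 = (8,5,5)_12 → 8³ + 5³ + 5³ = 512 + 125 + 125 = 762
762 = (5,3,6)_12 → 5³ + 3³ + 6³ = 125 + 27 + 216 = 368
368 = (2,6,8)_12 → 2³ + 6³ + 8³ = 8 + 216 + 512 = 736
736 = (5,1,4)_12 → 5³ + 1³ + 4³ = 125 + 1 + 64 = 190
190 = (1,3,10)_12 → 1³ + 3³ + 10³ = 1 + 27 + 1000 = 1028
1028 = (7,1,8)_12 → 7³ + 1³ + 8³ = 343 + 1 + 512 = 856
856 = (5,11,4)_12 → 5³ + 11³ + 4³ = 125 + 1331 + 64 = 1520
1520 = (10,6,8)_12 → 10³ + 6³ + 8³ = 1000 + 216 + 512 = 1728
1728 = (1,0,0,0)_12 → 1³ + 0³ + 0³ + 0³ = 1 + 0 + 0 + 0 = 1  — reached 1.

base-12 3-happy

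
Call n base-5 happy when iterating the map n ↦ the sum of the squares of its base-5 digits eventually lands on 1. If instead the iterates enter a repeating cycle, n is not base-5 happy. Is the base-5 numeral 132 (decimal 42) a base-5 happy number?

not base-5 happy

42 = (1,3,2)_5 → 1² + 3² + 2² = 1 + 9 + 4 = 14
14 = (2,4)_5 → 2² + 4² = 4 + 16 = 20
20 = (4,0)_5 → 4² + 0² = 16 + 0 = 16
16 = (3,1)_5 → 3² + 1² = 9 + 1 = 10
10 = (2,0)_5 → 2² + 0² = 4 + 0 = 4
4 = (4)_5 → 4² = 16  — 16 already seen; the sequence cycles without reaching 1.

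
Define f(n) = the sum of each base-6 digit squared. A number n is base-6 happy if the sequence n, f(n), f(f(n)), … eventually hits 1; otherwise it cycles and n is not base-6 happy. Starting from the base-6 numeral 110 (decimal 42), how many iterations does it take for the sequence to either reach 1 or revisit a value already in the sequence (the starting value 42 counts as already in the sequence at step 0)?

42 = (1,1,0)_6 → 2
2 = (2)_6 → 4
4 = (4)_6 → 16
16 = (2,4)_6 → 20
20 = (3,2)_6 → 13
13 = (2,1)_6 → 5
5 = (5)_6 → 25
25 = (4,1)_6 → 17
17 = (2,5)_6 → 29
29 = (4,5)_6 → 41
41 = (1,0,5)_6 → 26
26 = (4,2)_6 → 20  — 20 repeats.
That took 12 steps.

12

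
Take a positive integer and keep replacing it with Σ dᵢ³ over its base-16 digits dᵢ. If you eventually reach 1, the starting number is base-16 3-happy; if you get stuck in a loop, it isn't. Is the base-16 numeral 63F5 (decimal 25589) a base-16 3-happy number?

25589 = (6,3,15,5)_16 → 6³ + 3³ + 15³ + 5³ = 3743
3743 = (14,9,15)_16 → 14³ + 9³ + 15³ = 6848
6848 = (1,10,12,0)_16 → 1³ + 10³ + 12³ + 0³ = 2729
2729 = (10,10,9)_16 → 10³ + 10³ + 9³ = 2729  — 2729 already seen; the sequence cycles without reaching 1.

not base-16 3-happy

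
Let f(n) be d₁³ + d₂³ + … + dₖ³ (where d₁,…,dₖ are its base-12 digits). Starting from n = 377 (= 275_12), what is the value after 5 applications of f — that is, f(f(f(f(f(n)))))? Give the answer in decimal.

377 = (2,7,5)_12 → 476
476 = (3,3,8)_12 → 566
566 = (3,11,2)_12 → 1366
1366 = (9,5,10)_12 → 1854
1854 = (1,0,10,6)_12 → 1217

1217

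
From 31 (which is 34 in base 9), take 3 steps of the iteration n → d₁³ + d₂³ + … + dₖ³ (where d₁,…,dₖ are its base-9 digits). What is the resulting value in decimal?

31 = (3,4)_9 → 3³ + 4³ = 27 + 64 = 91
91 = (1,1,1)_9 → 1³ + 1³ + 1³ = 1 + 1 + 1 = 3
3 = (3)_9 → 3³ = 27

27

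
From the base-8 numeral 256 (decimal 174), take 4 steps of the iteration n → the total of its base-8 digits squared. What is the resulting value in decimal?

174 = (2,5,6)_8 → 2² + 5² + 6² = 65
65 = (1,0,1)_8 → 1² + 0² + 1² = 2
2 = (2)_8 → 2² = 4
4 = (4)_8 → 4² = 16

16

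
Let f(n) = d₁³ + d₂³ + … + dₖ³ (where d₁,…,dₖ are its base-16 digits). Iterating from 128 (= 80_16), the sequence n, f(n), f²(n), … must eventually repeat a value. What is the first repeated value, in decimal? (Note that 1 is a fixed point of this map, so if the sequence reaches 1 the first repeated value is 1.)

512

128 = (8,0)_16 → 8³ + 0³ = 512 + 0 = 512
512 = (2,0,0)_16 → 2³ + 0³ + 0³ = 8 + 0 + 0 = 8
8 = (8)_16 → 8³ = 512  — 512 already appeared earlier.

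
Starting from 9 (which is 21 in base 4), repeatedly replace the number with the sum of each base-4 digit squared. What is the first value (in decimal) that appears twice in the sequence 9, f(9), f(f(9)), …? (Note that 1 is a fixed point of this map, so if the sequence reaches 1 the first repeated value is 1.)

1

9 = (2,1)_4 → 5
5 = (1,1)_4 → 2
2 = (2)_4 → 4
4 = (1,0)_4 → 1  — reached the fixed point 1.
1 → 1, so 1 is the first repeated value.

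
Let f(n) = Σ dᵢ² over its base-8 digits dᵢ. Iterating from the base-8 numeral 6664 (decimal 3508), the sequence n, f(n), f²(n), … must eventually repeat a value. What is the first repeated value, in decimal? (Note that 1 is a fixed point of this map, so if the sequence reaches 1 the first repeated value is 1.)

3508 = (6,6,6,4)_8 → 124
124 = (1,7,4)_8 → 66
66 = (1,0,2)_8 → 5
5 = (5)_8 → 25
25 = (3,1)_8 → 10
10 = (1,2)_8 → 5  — 5 already appeared earlier.

5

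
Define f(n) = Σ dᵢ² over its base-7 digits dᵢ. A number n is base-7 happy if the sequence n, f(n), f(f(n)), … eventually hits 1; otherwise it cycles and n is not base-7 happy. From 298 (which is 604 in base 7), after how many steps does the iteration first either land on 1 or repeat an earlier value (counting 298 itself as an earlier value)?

3

298 = (6,0,4)_7 → 6² + 0² + 4² = 36 + 0 + 16 = 52
52 = (1,0,3)_7 → 1² + 0² + 3² = 1 + 0 + 9 = 10
10 = (1,3)_7 → 1² + 3² = 1 + 9 = 10  — 10 repeats.
That took 3 steps.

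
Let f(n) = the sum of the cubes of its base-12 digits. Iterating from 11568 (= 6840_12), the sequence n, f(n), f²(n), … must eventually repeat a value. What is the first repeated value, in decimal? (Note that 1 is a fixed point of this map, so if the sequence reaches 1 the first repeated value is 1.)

1

11568 = (6,8,4,0)_12 → 792
792 = (5,6,0)_12 → 341
341 = (2,4,5)_12 → 197
197 = (1,4,5)_12 → 190
190 = (1,3,10)_12 → 1028
1028 = (7,1,8)_12 → 856
856 = (5,11,4)_12 → 1520
1520 = (10,6,8)_12 → 1728
1728 = (1,0,0,0)_12 → 1  — reached the fixed point 1.
1 → 1, so 1 is the first repeated value.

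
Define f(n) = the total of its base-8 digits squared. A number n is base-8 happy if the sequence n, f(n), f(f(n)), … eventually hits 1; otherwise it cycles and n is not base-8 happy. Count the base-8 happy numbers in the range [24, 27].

1

24: 24 → 9 → 2 → 4 → 16 → 4  — not base-8 happy
25: 25 → 10 → 5 → 25  — not base-8 happy
26: 26 → 13 → 26  — not base-8 happy
27: 27 → 18 → 8 → 1  — base-8 happy
base-8 happy: 27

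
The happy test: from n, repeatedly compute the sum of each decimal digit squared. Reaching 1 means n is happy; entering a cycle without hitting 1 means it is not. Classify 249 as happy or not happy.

249 → 101
101 → 2
2 → 4
4 → 16
16 → 37
37 → 58
58 → 89
89 → 145
145 → 42
42 → 20
20 → 4  — 4 already seen; the sequence cycles without reaching 1.

not happy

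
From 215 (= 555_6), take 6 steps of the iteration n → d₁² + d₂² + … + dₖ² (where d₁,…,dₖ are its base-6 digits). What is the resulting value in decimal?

29

215 = (5,5,5)_6 → 5² + 5² + 5² = 75
75 = (2,0,3)_6 → 2² + 0² + 3² = 13
13 = (2,1)_6 → 2² + 1² = 5
5 = (5)_6 → 5² = 25
25 = (4,1)_6 → 4² + 1² = 17
17 = (2,5)_6 → 2² + 5² = 29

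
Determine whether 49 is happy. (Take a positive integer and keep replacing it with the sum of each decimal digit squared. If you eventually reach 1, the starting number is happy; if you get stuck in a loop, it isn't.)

happy

49 → 4² + 9² = 97
97 → 9² + 7² = 130
130 → 1² + 3² + 0² = 10
10 → 1² + 0² = 1  — reached 1.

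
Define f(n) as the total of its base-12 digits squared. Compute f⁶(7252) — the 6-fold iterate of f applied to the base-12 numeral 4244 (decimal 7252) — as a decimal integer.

7252 = (4,2,4,4)_12 → 4² + 2² + 4² + 4² = 16 + 4 + 16 + 16 = 52
52 = (4,4)_12 → 4² + 4² = 16 + 16 = 32
32 = (2,8)_12 → 2² + 8² = 4 + 64 = 68
68 = (5,8)_12 → 5² + 8² = 25 + 64 = 89
89 = (7,5)_12 → 7² + 5² = 49 + 25 = 74
74 = (6,2)_12 → 6² + 2² = 36 + 4 = 40

40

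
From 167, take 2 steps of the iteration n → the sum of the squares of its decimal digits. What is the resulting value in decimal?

100

167 → 1² + 6² + 7² = 1 + 36 + 49 = 86
86 → 8² + 6² = 64 + 36 = 100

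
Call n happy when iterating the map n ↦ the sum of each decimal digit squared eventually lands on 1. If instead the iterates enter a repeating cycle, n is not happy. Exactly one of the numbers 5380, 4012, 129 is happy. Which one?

129

5380: 5380 → 98 → 145 → 42 → 20 → 4 → 16 → 37 → 58 → 89 → 145  — repeats 145 (not happy)
4012: 4012 → 21 → 5 → 25 → 29 → 85 → 89 → 145 → 42 → 20 → 4 → 16 → 37 → 58 → 89  — repeats 89 (not happy)
129: 129 → 86 → 100 → 1  — reaches 1 (happy)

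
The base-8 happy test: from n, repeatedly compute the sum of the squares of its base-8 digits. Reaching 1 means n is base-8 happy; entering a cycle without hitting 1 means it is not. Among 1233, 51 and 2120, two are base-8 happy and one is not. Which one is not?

1233: 1233 → 18 → 8 → 1  — reaches 1 (base-8 happy)
51: 51 → 45 → 50 → 40 → 25 → 10 → 5 → 25  — repeats 25 (not base-8 happy)
2120: 2120 → 18 → 8 → 1  — reaches 1 (base-8 happy)

51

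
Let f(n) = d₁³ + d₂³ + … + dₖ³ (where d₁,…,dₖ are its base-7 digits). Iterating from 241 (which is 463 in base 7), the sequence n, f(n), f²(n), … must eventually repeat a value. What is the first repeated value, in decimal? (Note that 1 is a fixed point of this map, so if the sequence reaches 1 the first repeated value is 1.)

241 = (4,6,3)_7 → 4³ + 6³ + 3³ = 64 + 216 + 27 = 307
307 = (6,1,6)_7 → 6³ + 1³ + 6³ = 216 + 1 + 216 = 433
433 = (1,1,5,6)_7 → 1³ + 1³ + 5³ + 6³ = 1 + 1 + 125 + 216 = 343
343 = (1,0,0,0)_7 → 1³ + 0³ + 0³ + 0³ = 1 + 0 + 0 + 0 = 1  — reached the fixed point 1.
1 → 1, so 1 is the first repeated value.

1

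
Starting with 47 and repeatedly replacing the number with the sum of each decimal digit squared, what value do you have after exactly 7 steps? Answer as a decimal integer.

47 → 4² + 7² = 16 + 49 = 65
65 → 6² + 5² = 36 + 25 = 61
61 → 6² + 1² = 36 + 1 = 37
37 → 3² + 7² = 9 + 49 = 58
58 → 5² + 8² = 25 + 64 = 89
89 → 8² + 9² = 64 + 81 = 145
145 → 1² + 4² + 5² = 1 + 16 + 25 = 42

42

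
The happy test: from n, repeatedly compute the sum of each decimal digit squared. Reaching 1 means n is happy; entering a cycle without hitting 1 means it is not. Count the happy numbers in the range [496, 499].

1

496: 496 → 133 → 19 → 82 → 68 → 100 → 1  — happy
497: 497 → 146 → 53 → 34 → 25 → 29 → 85 → 89 → 145 → 42 → 20 → 4 → 16 → 37 → 58 → 89  — not happy
498: 498 → 161 → 38 → 73 → 58 → 89 → 145 → 42 → 20 → 4 → 16 → 37 → 58  — not happy
499: 499 → 178 → 114 → 18 → 65 → 61 → 37 → 58 → 89 → 145 → 42 → 20 → 4 → 16 → 37  — not happy
happy: 496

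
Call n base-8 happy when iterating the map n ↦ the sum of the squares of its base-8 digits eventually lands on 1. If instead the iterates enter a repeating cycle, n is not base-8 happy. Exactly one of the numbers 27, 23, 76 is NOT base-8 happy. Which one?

23

27: 27 → 18 → 8 → 1  — reaches 1 (base-8 happy)
23: 23 → 53 → 61 → 74 → 6 → 36 → 32 → 16 → 4 → 16  — repeats 16 (not base-8 happy)
76: 76 → 18 → 8 → 1  — reaches 1 (base-8 happy)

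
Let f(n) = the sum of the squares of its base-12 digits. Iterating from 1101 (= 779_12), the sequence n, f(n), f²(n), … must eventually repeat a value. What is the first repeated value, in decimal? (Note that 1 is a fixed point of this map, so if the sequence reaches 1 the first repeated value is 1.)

1101 = (7,7,9)_12 → 179
179 = (1,2,11)_12 → 126
126 = (10,6)_12 → 136
136 = (11,4)_12 → 137
137 = (11,5)_12 → 146
146 = (1,0,2)_12 → 5
5 = (5)_12 → 25
25 = (2,1)_12 → 5  — 5 already appeared earlier.

5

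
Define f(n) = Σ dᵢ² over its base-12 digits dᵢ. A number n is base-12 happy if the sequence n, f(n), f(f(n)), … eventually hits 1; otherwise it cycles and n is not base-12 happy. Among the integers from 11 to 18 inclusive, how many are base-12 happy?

11: 11 → 121 → 101 → 89 → 74 → 40 → 25 → 5 → 25  — not base-12 happy
12: 12 → 1  — base-12 happy
13: 13 → 2 → 4 → 16 → 17 → 26 → 8 → 64 → 41 → 34 → 104 → 128 → 164 → 66 → 61 → 26  — not base-12 happy
14: 14 → 5 → 25 → 5  — not base-12 happy
15: 15 → 10 → 100 → 80 → 100  — not base-12 happy
16: 16 → 17 → 26 → 8 → 64 → 41 → 34 → 104 → 128 → 164 → 66 → 61 → 26  — not base-12 happy
17: 17 → 26 → 8 → 64 → 41 → 34 → 104 → 128 → 164 → 66 → 61 → 26  — not base-12 happy
18: 18 → 37 → 10 → 100 → 80 → 100  — not base-12 happy
base-12 happy: 12

1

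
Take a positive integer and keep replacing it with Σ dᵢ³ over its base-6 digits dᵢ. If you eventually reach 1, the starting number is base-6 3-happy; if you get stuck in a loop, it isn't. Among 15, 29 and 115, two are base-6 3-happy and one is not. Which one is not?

15: 15 → 35 → 250 → 190 → 190  — repeats 190 (not base-6 3-happy)
29: 29 → 189 → 153 → 92 → 43 → 3 → 27 → 91 → 36 → 1  — reaches 1 (base-6 3-happy)
115: 115 → 29 → 189 → 153 → 92 → 43 → 3 → 27 → 91 → 36 → 1  — reaches 1 (base-6 3-happy)

15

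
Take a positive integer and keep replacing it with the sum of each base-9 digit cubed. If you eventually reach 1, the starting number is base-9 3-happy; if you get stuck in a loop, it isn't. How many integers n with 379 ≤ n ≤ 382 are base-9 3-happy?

1

379: 379 → 281 → 99 → 9 → 1  — base-9 3-happy
380: 380 → 288 → 152 → 856 → 128 → 134 → 638 → 1198 → 470 → 476 → 980 → 540 → 432 → 152  — not base-9 3-happy
381: 381 → 307 → 371 → 197 → 547 → 775 → 127 → 127  — not base-9 3-happy
382: 382 → 344 → 80 → 1024 → 496 → 218 → 232 → 694 → 638 → 1198 → 470 → 476 → 980 → 540 → 432 → 152 → 856 → 128 → 134 → 638  — not base-9 3-happy
base-9 3-happy: 379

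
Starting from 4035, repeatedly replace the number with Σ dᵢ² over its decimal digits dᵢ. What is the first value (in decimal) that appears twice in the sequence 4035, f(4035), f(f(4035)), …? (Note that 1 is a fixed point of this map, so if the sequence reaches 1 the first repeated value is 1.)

4035 → 4² + 0² + 3² + 5² = 50
50 → 5² + 0² = 25
25 → 2² + 5² = 29
29 → 2² + 9² = 85
85 → 8² + 5² = 89
89 → 8² + 9² = 145
145 → 1² + 4² + 5² = 42
42 → 4² + 2² = 20
20 → 2² + 0² = 4
4 → 4² = 16
16 → 1² + 6² = 37
37 → 3² + 7² = 58
58 → 5² + 8² = 89  — 89 already appeared earlier.

89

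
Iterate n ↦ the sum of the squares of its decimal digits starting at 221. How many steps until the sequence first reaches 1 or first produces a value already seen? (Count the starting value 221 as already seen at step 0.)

221 → 2² + 2² + 1² = 4 + 4 + 1 = 9
9 → 9² = 81
81 → 8² + 1² = 64 + 1 = 65
65 → 6² + 5² = 36 + 25 = 61
61 → 6² + 1² = 36 + 1 = 37
37 → 3² + 7² = 9 + 49 = 58
58 → 5² + 8² = 25 + 64 = 89
89 → 8² + 9² = 64 + 81 = 145
145 → 1² + 4² + 5² = 1 + 16 + 25 = 42
42 → 4² + 2² = 16 + 4 = 20
20 → 2² + 0² = 4 + 0 = 4
4 → 4² = 16
16 → 1² + 6² = 1 + 36 = 37  — 37 repeats.
That took 13 steps.

13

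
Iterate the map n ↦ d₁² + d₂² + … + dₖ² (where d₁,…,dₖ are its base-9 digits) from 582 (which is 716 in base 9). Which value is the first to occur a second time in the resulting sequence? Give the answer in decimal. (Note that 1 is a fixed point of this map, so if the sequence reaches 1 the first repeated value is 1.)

68

582 = (7,1,6)_9 → 7² + 1² + 6² = 86
86 = (1,0,5)_9 → 1² + 0² + 5² = 26
26 = (2,8)_9 → 2² + 8² = 68
68 = (7,5)_9 → 7² + 5² = 74
74 = (8,2)_9 → 8² + 2² = 68  — 68 already appeared earlier.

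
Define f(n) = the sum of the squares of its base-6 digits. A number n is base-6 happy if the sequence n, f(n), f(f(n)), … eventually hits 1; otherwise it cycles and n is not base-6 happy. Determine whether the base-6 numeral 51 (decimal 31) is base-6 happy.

31 = (5,1)_6 → 5² + 1² = 25 + 1 = 26
26 = (4,2)_6 → 4² + 2² = 16 + 4 = 20
20 = (3,2)_6 → 3² + 2² = 9 + 4 = 13
13 = (2,1)_6 → 2² + 1² = 4 + 1 = 5
5 = (5)_6 → 5² = 25
25 = (4,1)_6 → 4² + 1² = 16 + 1 = 17
17 = (2,5)_6 → 2² + 5² = 4 + 25 = 29
29 = (4,5)_6 → 4² + 5² = 16 + 25 = 41
41 = (1,0,5)_6 → 1² + 0² + 5² = 1 + 0 + 25 = 26  — 26 already seen; the sequence cycles without reaching 1.

not base-6 happy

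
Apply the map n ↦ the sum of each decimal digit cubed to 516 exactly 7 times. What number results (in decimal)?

153

516 → 342
342 → 99
99 → 1458
1458 → 702
702 → 351
351 → 153
153 → 153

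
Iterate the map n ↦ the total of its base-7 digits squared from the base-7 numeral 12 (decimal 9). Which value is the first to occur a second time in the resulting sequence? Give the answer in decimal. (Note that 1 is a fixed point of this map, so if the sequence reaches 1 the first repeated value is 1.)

25

9 = (1,2)_7 → 1² + 2² = 5
5 = (5)_7 → 5² = 25
25 = (3,4)_7 → 3² + 4² = 25  — 25 already appeared earlier.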